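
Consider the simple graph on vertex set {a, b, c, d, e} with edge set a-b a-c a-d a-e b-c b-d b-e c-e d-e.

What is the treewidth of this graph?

A width-3 tree decomposition is:
Bags: B1 = {a, b, d, e}  B2 = {a, b, c, e}
Tree: B1–B2
Each bag holds 4 vertices, so the decomposition has width 3, which upper-bounds the treewidth. For the lower bound, the 4 vertices {a, b, d, e} are pairwise adjacent, and any tree decomposition puts a clique entirely inside one bag — forcing width ≥ 3. Hence tw(G) = 3 exactly.

3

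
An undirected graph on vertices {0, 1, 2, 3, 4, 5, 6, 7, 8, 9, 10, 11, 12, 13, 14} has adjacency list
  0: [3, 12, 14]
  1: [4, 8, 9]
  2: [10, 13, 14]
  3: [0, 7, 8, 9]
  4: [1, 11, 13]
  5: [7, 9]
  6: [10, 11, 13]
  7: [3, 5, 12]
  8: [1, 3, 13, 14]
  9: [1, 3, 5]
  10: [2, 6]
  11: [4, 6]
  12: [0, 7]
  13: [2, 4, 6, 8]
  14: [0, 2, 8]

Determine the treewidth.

3

A width-3 tree decomposition is:
Bags: B1 = {4, 6, 10, 11}  B2 = {4, 6, 10, 13}  B3 = {2, 4, 10, 13}  B4 = {1, 2, 4, 13}  B5 = {1, 2, 8, 13}  B6 = {1, 2, 8, 14}  B7 = {1, 8, 9, 14}  B8 = {3, 8, 9, 14}  B9 = {0, 3, 9, 14}  B10 = {0, 3, 5, 9}  B11 = {0, 3, 5, 7}  B12 = {0, 5, 7, 12}
Tree: B1–B2, B2–B3, B3–B4, B4–B5, B5–B6, B6–B7, B7–B8, B8–B9, B9–B10, B10–B11, B11–B12
The largest bag has 4 vertices, giving width 3; this decomposition certifies tw(G) ≤ 3. For the lower bound: the 4 vertex sets {6,10,11}, {4}, {13}, {1,2,8,14} are disjoint, each induces a connected subgraph, and every pair is joined by at least one edge of G. Contracting each set to a single vertex therefore yields K_{4} as a minor, and since treewidth is minor-monotone, tw(G) ≥ tw(K_{4}) = 3. Hence tw(G) = 3 exactly.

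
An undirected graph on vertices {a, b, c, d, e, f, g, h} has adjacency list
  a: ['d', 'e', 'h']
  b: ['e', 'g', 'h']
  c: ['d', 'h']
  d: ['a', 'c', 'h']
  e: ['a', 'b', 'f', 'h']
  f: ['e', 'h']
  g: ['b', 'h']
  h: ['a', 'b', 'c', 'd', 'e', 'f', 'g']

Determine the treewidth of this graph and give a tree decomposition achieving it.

Treewidth 2.
One optimal decomposition is:
Bags: B1 = {b, e, h}  B2 = {a, e, h}  B3 = {e, f, h}  B4 = {b, g, h}  B5 = {a, d, h}  B6 = {c, d, h}
Tree: B1–B2, B2–B3, B1–B4, B2–B5, B5–B6

The largest bag has 3 vertices, giving width 2; this decomposition certifies tw(G) ≤ 2. On the other hand G contains the 3-clique {c, d, h}. A clique must lie in a single bag of any decomposition, so no decomposition can have width below 2. Hence tw(G) = 2 exactly.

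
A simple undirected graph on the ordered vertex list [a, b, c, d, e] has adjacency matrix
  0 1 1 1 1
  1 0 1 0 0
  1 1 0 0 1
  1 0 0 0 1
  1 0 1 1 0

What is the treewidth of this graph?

2

A width-2 tree decomposition is:
Bags: B1 = {a, d, e}  B2 = {a, c, e}  B3 = {a, b, c}
Tree: B1–B2, B2–B3
Every bag has size at most 3, so the width is 3 − 1 = 2 and tw(G) ≤ 2. For the lower bound, the 3 vertices {a, d, e} are pairwise adjacent, and any tree decomposition puts a clique entirely inside one bag — forcing width ≥ 2. Therefore the treewidth is 2.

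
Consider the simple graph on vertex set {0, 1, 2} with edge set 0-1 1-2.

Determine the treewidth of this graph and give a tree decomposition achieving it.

Every bag has size at most 2, so the width is 2 − 1 = 1 and tw(G) ≤ 1. Any graph with an edge has treewidth ≥ 1, and G has the edge 2–1. Combining the bounds, tw(G) = 1.

Treewidth 1.
Bags: B1 = {1, 2}  B2 = {0, 1}
Tree: B1–B2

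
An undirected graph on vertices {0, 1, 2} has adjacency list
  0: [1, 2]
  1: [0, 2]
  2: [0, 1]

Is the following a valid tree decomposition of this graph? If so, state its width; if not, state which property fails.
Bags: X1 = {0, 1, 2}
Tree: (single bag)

Checking the three conditions: (i) the bags cover all of {0, 1, 2}; (ii) for each edge, some bag contains both endpoints; (iii) the bags containing any fixed vertex form a subtree. All hold, so the decomposition is valid with width 3 − 1 = 2.

Yes; width 2.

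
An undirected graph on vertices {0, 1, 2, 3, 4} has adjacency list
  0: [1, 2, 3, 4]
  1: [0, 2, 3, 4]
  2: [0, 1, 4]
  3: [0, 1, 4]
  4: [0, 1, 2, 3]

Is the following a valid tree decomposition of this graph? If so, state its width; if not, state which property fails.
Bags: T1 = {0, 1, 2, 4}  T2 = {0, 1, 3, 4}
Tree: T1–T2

Yes; width 3.

Vertex coverage: the bags together contain {0, 1, 2, 3, 4}, the full vertex set. Edge coverage: each edge of G has both endpoints in at least one bag. Running intersection: for every vertex, the bags containing it form a connected subtree. All three properties hold, so this is a valid tree decomposition of width max|bag| − 1 = 3, and hence tw(G) ≤ 3.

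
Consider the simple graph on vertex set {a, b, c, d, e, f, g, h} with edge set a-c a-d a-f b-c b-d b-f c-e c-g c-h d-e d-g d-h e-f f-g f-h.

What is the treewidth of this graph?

3

A width-3 tree decomposition is:
Bags: B1 = {c, d, e, f}  B2 = {c, d, f, g}  B3 = {c, d, f, h}  B4 = {a, c, d, f}  B5 = {b, c, d, f}
Tree: B1–B2, B2–B3, B3–B4, B4–B5
Every bag has size at most 4, so the width is 4 − 1 = 3 and tw(G) ≤ 3. For the lower bound: the 4 vertex sets {e,f}, {c,g}, {d}, {h} are disjoint, each induces a connected subgraph, and every pair is joined by at least one edge of G. Contracting each set to a single vertex therefore yields K_{4} as a minor, and since treewidth is minor-monotone, tw(G) ≥ tw(K_{4}) = 3. Hence tw(G) = 3 exactly.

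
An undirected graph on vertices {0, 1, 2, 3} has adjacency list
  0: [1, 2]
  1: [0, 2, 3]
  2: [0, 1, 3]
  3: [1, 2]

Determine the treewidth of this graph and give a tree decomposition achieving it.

Treewidth 2.
Bags: B1 = {0, 1, 2}  B2 = {1, 2, 3}
Tree: B1–B2

The largest bag has 3 vertices, giving width 2; this decomposition certifies tw(G) ≤ 2. For the lower bound, the 3 vertices {0, 1, 2} are pairwise adjacent, and any tree decomposition puts a clique entirely inside one bag — forcing width ≥ 2. The upper and lower bounds meet at 2, so that is the treewidth.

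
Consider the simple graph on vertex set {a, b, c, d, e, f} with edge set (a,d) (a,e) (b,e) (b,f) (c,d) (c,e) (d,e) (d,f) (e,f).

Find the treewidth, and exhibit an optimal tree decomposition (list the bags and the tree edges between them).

Each bag holds 3 vertices, so the decomposition has width 2, which upper-bounds the treewidth. On the other hand G contains the 3-clique {a, d, e}. A clique must lie in a single bag of any decomposition, so no decomposition can have width below 2. The upper and lower bounds meet at 2, so that is the treewidth.

Treewidth 2.
One optimal decomposition is:
Bags: B1 = {d, e, f}  B2 = {c, d, e}  B3 = {a, d, e}  B4 = {b, e, f}
Tree: B1–B2, B2–B3, B1–B4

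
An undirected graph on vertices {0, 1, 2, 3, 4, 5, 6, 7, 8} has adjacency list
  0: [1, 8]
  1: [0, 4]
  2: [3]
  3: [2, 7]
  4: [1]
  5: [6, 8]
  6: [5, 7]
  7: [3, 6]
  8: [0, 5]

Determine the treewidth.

1

A width-1 tree decomposition is:
Bags: B1 = {2, 3}  B2 = {3, 7}  B3 = {6, 7}  B4 = {5, 6}  B5 = {5, 8}  B6 = {0, 8}  B7 = {0, 1}  B8 = {1, 4}
Tree: B1–B2, B2–B3, B3–B4, B4–B5, B5–B6, B6–B7, B7–B8
The largest bag has 2 vertices, giving width 1; this decomposition certifies tw(G) ≤ 1. Any graph with an edge has treewidth ≥ 1, and G has the edge 2–3. Combining the bounds, tw(G) = 1.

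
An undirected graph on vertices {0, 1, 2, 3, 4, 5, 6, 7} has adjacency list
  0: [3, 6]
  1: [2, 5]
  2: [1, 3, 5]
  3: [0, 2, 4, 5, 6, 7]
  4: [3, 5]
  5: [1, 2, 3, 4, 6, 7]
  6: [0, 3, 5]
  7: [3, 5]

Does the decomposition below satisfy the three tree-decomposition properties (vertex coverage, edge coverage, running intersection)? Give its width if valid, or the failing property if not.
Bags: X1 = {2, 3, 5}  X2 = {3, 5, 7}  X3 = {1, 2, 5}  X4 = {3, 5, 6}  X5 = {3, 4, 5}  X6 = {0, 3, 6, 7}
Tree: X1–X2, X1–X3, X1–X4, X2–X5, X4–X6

A tree decomposition must satisfy three properties: every vertex lies in some bag; for every edge, both endpoints lie together in some bag; and for every vertex, the bags containing it form a connected subtree. Here bags containing vertex 7 are not connected in the tree, so the decomposition is invalid.

No — bags containing vertex 7 are not connected in the tree.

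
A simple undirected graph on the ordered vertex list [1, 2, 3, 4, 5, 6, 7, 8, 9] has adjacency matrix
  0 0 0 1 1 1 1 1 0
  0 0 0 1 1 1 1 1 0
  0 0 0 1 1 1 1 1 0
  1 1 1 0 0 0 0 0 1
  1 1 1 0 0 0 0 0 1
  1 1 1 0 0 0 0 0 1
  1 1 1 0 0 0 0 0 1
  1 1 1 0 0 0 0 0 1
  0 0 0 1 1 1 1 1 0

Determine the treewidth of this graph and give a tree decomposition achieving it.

Each bag holds 5 vertices, so the decomposition has width 4, which upper-bounds the treewidth. For the lower bound: the 5 vertex sets {1,8}, {2,5}, {4,9}, {3}, {7} are disjoint, each induces a connected subgraph, and every pair is joined by at least one edge of G. Contracting each set to a single vertex therefore yields K_{5} as a minor, and since treewidth is minor-monotone, tw(G) ≥ tw(K_{5}) = 4. Combining the bounds, tw(G) = 4.

Treewidth 4.
One such decomposition:
Bags: B1 = {1, 2, 3, 8, 9}  B2 = {1, 2, 3, 5, 9}  B3 = {1, 2, 3, 4, 9}  B4 = {1, 2, 3, 7, 9}  B5 = {1, 2, 3, 6, 9}
Tree: B1–B2, B2–B3, B3–B4, B4–B5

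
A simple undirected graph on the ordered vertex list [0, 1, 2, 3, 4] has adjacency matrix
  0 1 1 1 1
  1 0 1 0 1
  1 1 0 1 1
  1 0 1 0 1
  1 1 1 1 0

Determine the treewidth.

A width-3 tree decomposition is:
Bags: B1 = {0, 1, 2, 4}  B2 = {0, 2, 3, 4}
Tree: B1–B2
Every bag has size at most 4, so the width is 4 − 1 = 3 and tw(G) ≤ 3. For the lower bound, the 4 vertices {0, 1, 2, 4} are pairwise adjacent, and any tree decomposition puts a clique entirely inside one bag — forcing width ≥ 3. Combining the bounds, tw(G) = 3.

3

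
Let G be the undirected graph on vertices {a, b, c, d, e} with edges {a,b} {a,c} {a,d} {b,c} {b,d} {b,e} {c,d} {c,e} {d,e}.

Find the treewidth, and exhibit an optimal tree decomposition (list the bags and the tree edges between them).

The largest bag has 4 vertices, giving width 3; this decomposition certifies tw(G) ≤ 3. On the other hand G contains the 4-clique {b, c, d, e}. A clique must lie in a single bag of any decomposition, so no decomposition can have width below 3. Combining the bounds, tw(G) = 3.

Treewidth 3.
One optimal decomposition is:
Bags: B1 = {a, b, c, d}  B2 = {b, c, d, e}
Tree: B1–B2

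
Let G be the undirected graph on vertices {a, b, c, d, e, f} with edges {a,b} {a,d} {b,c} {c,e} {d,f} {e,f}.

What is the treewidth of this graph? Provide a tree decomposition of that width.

Treewidth 2.
Bags: B1 = {a, b, c}  B2 = {a, c, d}  B3 = {c, d, f}  B4 = {c, e, f}
Tree: B1–B2, B2–B3, B3–B4

Each bag holds 3 vertices, so the decomposition has width 2, which upper-bounds the treewidth. For the lower bound, G contains the cycle c–b–a–d–f–e–c, so G is not a forest; only forests have treewidth ≤ 1, hence tw(G) ≥ 2. Therefore the treewidth is 2.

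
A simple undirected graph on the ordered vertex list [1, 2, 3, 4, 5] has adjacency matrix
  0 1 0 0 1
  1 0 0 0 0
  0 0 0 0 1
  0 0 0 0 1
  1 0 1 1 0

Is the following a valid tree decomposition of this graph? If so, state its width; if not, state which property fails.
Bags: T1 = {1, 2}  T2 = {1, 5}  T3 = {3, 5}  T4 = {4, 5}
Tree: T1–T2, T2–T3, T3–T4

Vertex coverage: the bags together contain {1, 2, 3, 4, 5}, the full vertex set. Edge coverage: each edge of G has both endpoints in at least one bag. Running intersection: for every vertex, the bags containing it form a connected subtree. All three properties hold, so this is a valid tree decomposition of width max|bag| − 1 = 1, and hence tw(G) ≤ 1.

Yes; width 1.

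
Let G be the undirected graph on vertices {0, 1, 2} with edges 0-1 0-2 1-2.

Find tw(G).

2

A width-2 tree decomposition is:
Bags: B1 = {0, 1, 2}
Tree: (single bag)
A single bag containing all 3 vertices is trivially a valid decomposition of width 2. On the other hand G contains the 3-clique {0, 1, 2}. A clique must lie in a single bag of any decomposition, so no decomposition can have width below 2. Therefore the treewidth is 2.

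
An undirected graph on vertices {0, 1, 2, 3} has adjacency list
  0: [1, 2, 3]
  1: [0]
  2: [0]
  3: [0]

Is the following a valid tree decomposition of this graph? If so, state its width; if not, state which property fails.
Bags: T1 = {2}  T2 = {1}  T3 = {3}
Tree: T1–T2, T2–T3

No — vertex 0 appears in no bag.

A tree decomposition must satisfy three properties: every vertex lies in some bag; for every edge, both endpoints lie together in some bag; and for every vertex, the bags containing it form a connected subtree. Here vertex 0 appears in no bag, so the decomposition is invalid.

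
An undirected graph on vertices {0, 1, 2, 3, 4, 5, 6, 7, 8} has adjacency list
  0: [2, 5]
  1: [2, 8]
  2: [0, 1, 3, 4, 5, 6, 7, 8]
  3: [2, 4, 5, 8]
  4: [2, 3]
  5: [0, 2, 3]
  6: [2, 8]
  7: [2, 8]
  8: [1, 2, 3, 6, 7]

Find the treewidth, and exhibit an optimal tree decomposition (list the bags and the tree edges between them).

The largest bag has 3 vertices, giving width 2; this decomposition certifies tw(G) ≤ 2. Conversely, {0, 2, 5} is a clique of size 3, and the vertices of any clique must share a bag in every tree decomposition; so some bag has ≥ 3 vertices and tw(G) ≥ 2. The upper and lower bounds meet at 2, so that is the treewidth.

Treewidth 2.
One such decomposition:
Bags: B1 = {2, 6, 8}  B2 = {2, 7, 8}  B3 = {2, 3, 8}  B4 = {2, 3, 5}  B5 = {1, 2, 8}  B6 = {2, 3, 4}  B7 = {0, 2, 5}
Tree: B1–B2, B2–B3, B3–B4, B2–B5, B3–B6, B4–B7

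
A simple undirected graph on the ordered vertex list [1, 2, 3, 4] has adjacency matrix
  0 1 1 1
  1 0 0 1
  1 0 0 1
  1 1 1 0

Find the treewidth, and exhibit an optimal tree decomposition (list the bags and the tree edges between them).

Treewidth 2.
Bags: B1 = {1, 3, 4}  B2 = {1, 2, 4}
Tree: B1–B2

Each bag holds 3 vertices, so the decomposition has width 2, which upper-bounds the treewidth. For the lower bound, the 3 vertices {1, 2, 4} are pairwise adjacent, and any tree decomposition puts a clique entirely inside one bag — forcing width ≥ 2. The upper and lower bounds meet at 2, so that is the treewidth.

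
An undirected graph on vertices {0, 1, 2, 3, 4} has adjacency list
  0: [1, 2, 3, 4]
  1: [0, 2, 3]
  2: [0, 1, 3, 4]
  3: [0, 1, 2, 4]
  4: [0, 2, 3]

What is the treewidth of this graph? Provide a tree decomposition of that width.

The largest bag has 4 vertices, giving width 3; this decomposition certifies tw(G) ≤ 3. For the lower bound, the 4 vertices {0, 1, 2, 3} are pairwise adjacent, and any tree decomposition puts a clique entirely inside one bag — forcing width ≥ 3. Therefore the treewidth is 3.

Treewidth 3.
Bags: B1 = {0, 2, 3, 4}  B2 = {0, 1, 2, 3}
Tree: B1–B2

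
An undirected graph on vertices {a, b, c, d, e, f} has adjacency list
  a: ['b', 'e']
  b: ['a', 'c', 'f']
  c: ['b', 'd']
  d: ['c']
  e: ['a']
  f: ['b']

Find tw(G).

A width-1 tree decomposition is:
Bags: B1 = {b, f}  B2 = {b, c}  B3 = {a, b}  B4 = {c, d}  B5 = {a, e}
Tree: B1–B2, B2–B3, B2–B4, B3–B5
Every bag has size at most 2, so the width is 2 − 1 = 1 and tw(G) ≤ 1. Any graph with an edge has treewidth ≥ 1, and G has the edge f–b. Hence tw(G) = 1 exactly.

1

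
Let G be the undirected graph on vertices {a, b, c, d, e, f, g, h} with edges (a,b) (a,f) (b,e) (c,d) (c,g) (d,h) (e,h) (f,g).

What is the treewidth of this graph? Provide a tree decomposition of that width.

Each bag holds 3 vertices, so the decomposition has width 2, which upper-bounds the treewidth. Since a–f–g–c–d–h–e–b–a is a cycle in G, G is not acyclic. Forests are exactly the graphs of treewidth ≤ 1, so tw(G) ≥ 2. The upper and lower bounds meet at 2, so that is the treewidth.

Treewidth 2.
Bags: B1 = {a, f, g}  B2 = {a, c, g}  B3 = {a, c, d}  B4 = {a, d, h}  B5 = {a, e, h}  B6 = {a, b, e}
Tree: B1–B2, B2–B3, B3–B4, B4–B5, B5–B6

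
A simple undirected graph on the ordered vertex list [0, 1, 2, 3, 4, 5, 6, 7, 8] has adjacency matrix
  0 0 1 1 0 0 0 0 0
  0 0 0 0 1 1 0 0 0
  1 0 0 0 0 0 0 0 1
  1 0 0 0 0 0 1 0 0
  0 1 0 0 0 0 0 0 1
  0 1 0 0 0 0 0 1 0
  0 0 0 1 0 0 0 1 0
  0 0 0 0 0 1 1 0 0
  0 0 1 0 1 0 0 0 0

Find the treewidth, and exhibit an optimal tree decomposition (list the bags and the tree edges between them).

Every bag has size at most 3, so the width is 3 − 1 = 2 and tw(G) ≤ 2. Since 8–2–0–3–6–7–5–1–4–8 is a cycle in G, G is not acyclic. Forests are exactly the graphs of treewidth ≤ 1, so tw(G) ≥ 2. Combining the bounds, tw(G) = 2.

Treewidth 2.
Bags: B1 = {0, 2, 8}  B2 = {0, 3, 8}  B3 = {3, 6, 8}  B4 = {6, 7, 8}  B5 = {5, 7, 8}  B6 = {1, 5, 8}  B7 = {1, 4, 8}
Tree: B1–B2, B2–B3, B3–B4, B4–B5, B5–B6, B6–B7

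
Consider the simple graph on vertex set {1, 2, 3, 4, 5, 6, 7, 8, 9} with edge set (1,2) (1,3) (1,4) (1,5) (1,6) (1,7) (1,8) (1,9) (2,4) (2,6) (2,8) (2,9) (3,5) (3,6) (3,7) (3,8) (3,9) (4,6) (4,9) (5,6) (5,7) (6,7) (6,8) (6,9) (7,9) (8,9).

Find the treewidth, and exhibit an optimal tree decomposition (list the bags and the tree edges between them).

Each bag holds 5 vertices, so the decomposition has width 4, which upper-bounds the treewidth. On the other hand G contains the 5-clique {1, 2, 6, 8, 9}. A clique must lie in a single bag of any decomposition, so no decomposition can have width below 4. Combining the bounds, tw(G) = 4.

Treewidth 4.
One optimal decomposition is:
Bags: B1 = {1, 2, 4, 6, 9}  B2 = {1, 2, 6, 8, 9}  B3 = {1, 3, 6, 8, 9}  B4 = {1, 3, 6, 7, 9}  B5 = {1, 3, 5, 6, 7}
Tree: B1–B2, B2–B3, B3–B4, B4–B5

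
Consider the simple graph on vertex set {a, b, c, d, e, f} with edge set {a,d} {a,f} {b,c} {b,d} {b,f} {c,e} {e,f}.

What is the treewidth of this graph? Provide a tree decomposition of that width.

Treewidth 2.
One optimal decomposition is:
Bags: B1 = {b, c, e}  B2 = {b, e, f}  B3 = {b, d, f}  B4 = {a, d, f}
Tree: B1–B2, B2–B3, B3–B4

Each bag holds 3 vertices, so the decomposition has width 2, which upper-bounds the treewidth. Since c–e–f–b–c is a cycle in G, G is not acyclic. Forests are exactly the graphs of treewidth ≤ 1, so tw(G) ≥ 2. The upper and lower bounds meet at 2, so that is the treewidth.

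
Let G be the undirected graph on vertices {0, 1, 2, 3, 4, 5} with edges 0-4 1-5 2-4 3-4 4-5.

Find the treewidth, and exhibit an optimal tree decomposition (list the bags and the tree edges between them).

Every bag has size at most 2, so the width is 2 − 1 = 1 and tw(G) ≤ 1. Since G has at least one edge (e.g. 5–4), it is not an edgeless graph, so tw(G) ≥ 1. The upper and lower bounds meet at 1, so that is the treewidth.

Treewidth 1.
Bags: B1 = {4, 5}  B2 = {1, 5}  B3 = {3, 4}  B4 = {2, 4}  B5 = {0, 4}
Tree: B1–B2, B1–B3, B3–B4, B4–B5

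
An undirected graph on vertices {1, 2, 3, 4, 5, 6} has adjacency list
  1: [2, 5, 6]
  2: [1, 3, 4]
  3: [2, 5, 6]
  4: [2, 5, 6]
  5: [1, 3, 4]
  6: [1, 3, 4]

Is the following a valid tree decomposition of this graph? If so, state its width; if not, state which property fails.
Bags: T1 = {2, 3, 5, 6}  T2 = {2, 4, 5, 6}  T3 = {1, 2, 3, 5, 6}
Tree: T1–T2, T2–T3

A tree decomposition must satisfy three properties: every vertex lies in some bag; for every edge, both endpoints lie together in some bag; and for every vertex, the bags containing it form a connected subtree. Here bags containing vertex 3 are not connected in the tree, so the decomposition is invalid.

No — bags containing vertex 3 are not connected in the tree.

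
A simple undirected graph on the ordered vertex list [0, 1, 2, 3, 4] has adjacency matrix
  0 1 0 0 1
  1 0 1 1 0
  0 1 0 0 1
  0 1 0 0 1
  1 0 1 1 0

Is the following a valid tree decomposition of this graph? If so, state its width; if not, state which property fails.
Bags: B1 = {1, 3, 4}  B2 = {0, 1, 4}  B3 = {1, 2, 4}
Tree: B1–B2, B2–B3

Yes; width 2.

Every vertex of G appears in some bag (union = {0, 1, 2, 3, 4}); every edge is covered by a bag; and for each vertex v the set of bags containing v is connected in the bag tree. The decomposition is therefore valid. The largest bag has 3 vertices, so the width is 2.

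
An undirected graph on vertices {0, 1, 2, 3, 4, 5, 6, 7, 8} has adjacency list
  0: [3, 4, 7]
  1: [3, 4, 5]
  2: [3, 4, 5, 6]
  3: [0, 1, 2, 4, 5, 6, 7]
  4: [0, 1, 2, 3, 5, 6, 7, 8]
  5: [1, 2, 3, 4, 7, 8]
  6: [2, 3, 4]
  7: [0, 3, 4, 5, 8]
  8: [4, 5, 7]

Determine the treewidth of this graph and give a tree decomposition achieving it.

The largest bag has 4 vertices, giving width 3; this decomposition certifies tw(G) ≤ 3. For the lower bound, the 4 vertices {4, 5, 7, 8} are pairwise adjacent, and any tree decomposition puts a clique entirely inside one bag — forcing width ≥ 3. The upper and lower bounds meet at 3, so that is the treewidth.

Treewidth 3.
Bags: B1 = {2, 3, 4, 5}  B2 = {3, 4, 5, 7}  B3 = {0, 3, 4, 7}  B4 = {2, 3, 4, 6}  B5 = {4, 5, 7, 8}  B6 = {1, 3, 4, 5}
Tree: B1–B2, B2–B3, B1–B4, B2–B5, B2–B6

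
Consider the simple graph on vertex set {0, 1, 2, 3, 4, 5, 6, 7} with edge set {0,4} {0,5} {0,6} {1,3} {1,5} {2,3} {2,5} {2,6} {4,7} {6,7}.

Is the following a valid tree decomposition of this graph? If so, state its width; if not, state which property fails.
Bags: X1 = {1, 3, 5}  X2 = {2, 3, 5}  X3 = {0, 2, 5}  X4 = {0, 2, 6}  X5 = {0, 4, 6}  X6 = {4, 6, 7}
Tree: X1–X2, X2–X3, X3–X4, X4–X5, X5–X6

Yes; width 2.

Vertex coverage: the bags together contain {0, 1, 2, 3, 4, 5, 6, 7}, the full vertex set. Edge coverage: each edge of G has both endpoints in at least one bag. Running intersection: for every vertex, the bags containing it form a connected subtree. All three properties hold, so this is a valid tree decomposition of width max|bag| − 1 = 2, and hence tw(G) ≤ 2.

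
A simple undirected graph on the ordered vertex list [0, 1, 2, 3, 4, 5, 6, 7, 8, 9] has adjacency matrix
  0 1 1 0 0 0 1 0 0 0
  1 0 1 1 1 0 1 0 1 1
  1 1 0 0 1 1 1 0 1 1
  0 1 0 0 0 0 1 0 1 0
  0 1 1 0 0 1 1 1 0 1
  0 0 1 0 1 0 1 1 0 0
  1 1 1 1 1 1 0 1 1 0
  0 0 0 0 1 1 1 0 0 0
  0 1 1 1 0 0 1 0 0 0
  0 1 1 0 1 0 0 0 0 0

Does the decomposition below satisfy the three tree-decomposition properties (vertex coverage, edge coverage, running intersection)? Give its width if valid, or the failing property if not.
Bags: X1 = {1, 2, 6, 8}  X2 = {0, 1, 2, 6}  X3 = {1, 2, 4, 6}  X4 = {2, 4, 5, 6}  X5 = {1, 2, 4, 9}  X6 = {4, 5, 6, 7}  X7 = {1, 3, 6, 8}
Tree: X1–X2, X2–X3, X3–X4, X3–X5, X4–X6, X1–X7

Vertex coverage: the bags together contain {0, 1, 2, 3, 4, 5, 6, 7, 8, 9}, the full vertex set. Edge coverage: each edge of G has both endpoints in at least one bag. Running intersection: for every vertex, the bags containing it form a connected subtree. All three properties hold, so this is a valid tree decomposition of width max|bag| − 1 = 3, and hence tw(G) ≤ 3.

Yes; width 3.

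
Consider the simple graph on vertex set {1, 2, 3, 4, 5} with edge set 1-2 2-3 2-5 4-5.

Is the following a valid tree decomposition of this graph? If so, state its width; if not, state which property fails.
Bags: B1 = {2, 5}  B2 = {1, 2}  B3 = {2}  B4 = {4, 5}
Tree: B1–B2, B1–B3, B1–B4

A tree decomposition must satisfy three properties: every vertex lies in some bag; for every edge, both endpoints lie together in some bag; and for every vertex, the bags containing it form a connected subtree. Here vertex 3 appears in no bag, so the decomposition is invalid.

No — vertex 3 appears in no bag.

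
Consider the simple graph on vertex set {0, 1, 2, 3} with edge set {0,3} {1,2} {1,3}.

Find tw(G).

1

A width-1 tree decomposition is:
Bags: B1 = {1, 2}  B2 = {1, 3}  B3 = {0, 3}
Tree: B1–B2, B2–B3
The largest bag has 2 vertices, giving width 1; this decomposition certifies tw(G) ≤ 1. G has an edge, so its treewidth is at least 1. The upper and lower bounds meet at 1, so that is the treewidth.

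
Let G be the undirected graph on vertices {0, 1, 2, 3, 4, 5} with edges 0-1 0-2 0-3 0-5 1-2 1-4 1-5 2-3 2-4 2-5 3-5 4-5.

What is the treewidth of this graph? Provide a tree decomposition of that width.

Treewidth 3.
One optimal decomposition is:
Bags: B1 = {0, 1, 2, 5}  B2 = {1, 2, 4, 5}  B3 = {0, 2, 3, 5}
Tree: B1–B2, B1–B3

Each bag holds 4 vertices, so the decomposition has width 3, which upper-bounds the treewidth. Conversely, {0, 1, 2, 5} is a clique of size 4, and the vertices of any clique must share a bag in every tree decomposition; so some bag has ≥ 4 vertices and tw(G) ≥ 3. Combining the bounds, tw(G) = 3.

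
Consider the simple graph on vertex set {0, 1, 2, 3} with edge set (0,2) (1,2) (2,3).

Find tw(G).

1

A width-1 tree decomposition is:
Bags: B1 = {1, 2}  B2 = {2, 3}  B3 = {0, 2}
Tree: B1–B2, B1–B3
Each bag holds 2 vertices, so the decomposition has width 1, which upper-bounds the treewidth. Since G has at least one edge (e.g. 1–2), it is not an edgeless graph, so tw(G) ≥ 1. Combining the bounds, tw(G) = 1.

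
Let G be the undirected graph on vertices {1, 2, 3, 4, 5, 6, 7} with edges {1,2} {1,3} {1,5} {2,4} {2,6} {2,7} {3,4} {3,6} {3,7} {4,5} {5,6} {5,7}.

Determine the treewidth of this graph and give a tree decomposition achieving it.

Treewidth 3.
Bags: B1 = {2, 3, 4, 5}  B2 = {1, 2, 3, 5}  B3 = {2, 3, 5, 7}  B4 = {2, 3, 5, 6}
Tree: B1–B2, B2–B3, B3–B4

Each bag holds 4 vertices, so the decomposition has width 3, which upper-bounds the treewidth. For the lower bound: the 4 vertex sets {3,4}, {1,5}, {2}, {7} are disjoint, each induces a connected subgraph, and every pair is joined by at least one edge of G. Contracting each set to a single vertex therefore yields K_{4} as a minor, and since treewidth is minor-monotone, tw(G) ≥ tw(K_{4}) = 3. Combining the bounds, tw(G) = 3.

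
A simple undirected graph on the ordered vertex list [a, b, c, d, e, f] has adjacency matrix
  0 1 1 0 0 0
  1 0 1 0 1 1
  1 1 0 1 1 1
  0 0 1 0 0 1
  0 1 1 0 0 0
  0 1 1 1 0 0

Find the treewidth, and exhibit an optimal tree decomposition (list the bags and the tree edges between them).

Treewidth 2.
One optimal decomposition is:
Bags: B1 = {b, c, f}  B2 = {b, c, e}  B3 = {c, d, f}  B4 = {a, b, c}
Tree: B1–B2, B1–B3, B1–B4

Each bag holds 3 vertices, so the decomposition has width 2, which upper-bounds the treewidth. For the lower bound, the 3 vertices {c, d, f} are pairwise adjacent, and any tree decomposition puts a clique entirely inside one bag — forcing width ≥ 2. Hence tw(G) = 2 exactly.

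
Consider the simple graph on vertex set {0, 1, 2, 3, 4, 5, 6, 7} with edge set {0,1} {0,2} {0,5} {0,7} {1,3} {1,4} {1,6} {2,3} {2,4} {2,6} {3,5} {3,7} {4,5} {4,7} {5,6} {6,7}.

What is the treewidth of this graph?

A width-4 tree decomposition is:
Bags: B1 = {1, 2, 5, 6, 7}  B2 = {1, 2, 4, 5, 7}  B3 = {0, 1, 2, 5, 7}  B4 = {1, 2, 3, 5, 7}
Tree: B1–B2, B2–B3, B3–B4
Every bag has size at most 5, so the width is 5 − 1 = 4 and tw(G) ≤ 4. For the lower bound: the 5 vertex sets {5,6}, {1,4}, {0,2}, {7}, {3} are disjoint, each induces a connected subgraph, and every pair is joined by at least one edge of G. Contracting each set to a single vertex therefore yields K_{5} as a minor, and since treewidth is minor-monotone, tw(G) ≥ tw(K_{5}) = 4. Therefore the treewidth is 4.

4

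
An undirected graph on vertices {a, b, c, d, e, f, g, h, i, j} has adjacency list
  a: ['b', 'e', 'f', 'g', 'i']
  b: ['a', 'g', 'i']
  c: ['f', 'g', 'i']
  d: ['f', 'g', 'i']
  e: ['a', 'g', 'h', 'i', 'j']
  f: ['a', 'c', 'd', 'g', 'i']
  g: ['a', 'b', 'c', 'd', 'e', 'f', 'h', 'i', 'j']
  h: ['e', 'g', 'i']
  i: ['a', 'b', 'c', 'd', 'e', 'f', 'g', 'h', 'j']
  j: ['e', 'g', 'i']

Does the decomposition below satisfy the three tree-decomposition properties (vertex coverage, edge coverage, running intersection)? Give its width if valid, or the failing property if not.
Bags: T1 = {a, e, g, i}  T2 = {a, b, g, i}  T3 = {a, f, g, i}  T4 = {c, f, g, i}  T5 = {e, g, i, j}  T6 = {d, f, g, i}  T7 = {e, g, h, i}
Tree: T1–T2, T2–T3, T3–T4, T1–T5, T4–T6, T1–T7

Every vertex of G appears in some bag (union = {a, b, c, d, e, f, g, h, i, j}); every edge is covered by a bag; and for each vertex v the set of bags containing v is connected in the bag tree. The decomposition is therefore valid. The largest bag has 4 vertices, so the width is 3.

Yes; width 3.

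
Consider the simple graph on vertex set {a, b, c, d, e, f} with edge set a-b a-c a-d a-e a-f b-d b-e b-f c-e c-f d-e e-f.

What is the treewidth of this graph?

3

A width-3 tree decomposition is:
Bags: B1 = {a, b, e, f}  B2 = {a, c, e, f}  B3 = {a, b, d, e}
Tree: B1–B2, B1–B3
Each bag holds 4 vertices, so the decomposition has width 3, which upper-bounds the treewidth. Conversely, {a, b, d, e} is a clique of size 4, and the vertices of any clique must share a bag in every tree decomposition; so some bag has ≥ 4 vertices and tw(G) ≥ 3. Therefore the treewidth is 3.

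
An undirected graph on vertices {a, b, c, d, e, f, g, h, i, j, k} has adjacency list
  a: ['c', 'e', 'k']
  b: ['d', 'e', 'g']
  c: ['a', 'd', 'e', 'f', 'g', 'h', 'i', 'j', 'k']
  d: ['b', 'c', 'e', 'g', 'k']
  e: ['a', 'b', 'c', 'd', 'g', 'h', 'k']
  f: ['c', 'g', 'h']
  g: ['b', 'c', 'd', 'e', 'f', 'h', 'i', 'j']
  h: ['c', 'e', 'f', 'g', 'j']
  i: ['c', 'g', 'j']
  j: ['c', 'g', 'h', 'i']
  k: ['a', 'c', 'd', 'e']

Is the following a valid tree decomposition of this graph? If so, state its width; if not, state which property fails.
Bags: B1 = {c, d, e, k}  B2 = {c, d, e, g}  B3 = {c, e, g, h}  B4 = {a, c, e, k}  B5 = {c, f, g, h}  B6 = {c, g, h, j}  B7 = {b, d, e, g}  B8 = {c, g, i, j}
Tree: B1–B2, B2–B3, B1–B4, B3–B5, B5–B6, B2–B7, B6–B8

Yes; width 3.

Every vertex of G appears in some bag (union = {a, b, c, d, e, f, g, h, i, j, k}); every edge is covered by a bag; and for each vertex v the set of bags containing v is connected in the bag tree. The decomposition is therefore valid. The largest bag has 4 vertices, so the width is 3.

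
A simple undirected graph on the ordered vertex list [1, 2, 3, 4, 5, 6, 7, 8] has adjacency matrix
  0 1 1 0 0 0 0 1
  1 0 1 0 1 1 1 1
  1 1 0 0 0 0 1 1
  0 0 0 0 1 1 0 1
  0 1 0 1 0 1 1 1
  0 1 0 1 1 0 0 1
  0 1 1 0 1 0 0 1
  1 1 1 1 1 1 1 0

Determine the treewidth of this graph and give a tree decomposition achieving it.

The largest bag has 4 vertices, giving width 3; this decomposition certifies tw(G) ≤ 3. On the other hand G contains the 4-clique {1, 2, 3, 8}. A clique must lie in a single bag of any decomposition, so no decomposition can have width below 3. The upper and lower bounds meet at 3, so that is the treewidth.

Treewidth 3.
Bags: B1 = {2, 5, 6, 8}  B2 = {2, 5, 7, 8}  B3 = {2, 3, 7, 8}  B4 = {1, 2, 3, 8}  B5 = {4, 5, 6, 8}
Tree: B1–B2, B2–B3, B3–B4, B1–B5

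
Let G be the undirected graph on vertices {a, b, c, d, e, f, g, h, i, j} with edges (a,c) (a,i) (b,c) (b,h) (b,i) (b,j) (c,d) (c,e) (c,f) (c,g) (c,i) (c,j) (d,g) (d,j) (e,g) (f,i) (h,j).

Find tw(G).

2

A width-2 tree decomposition is:
Bags: B1 = {b, c, i}  B2 = {b, c, j}  B3 = {a, c, i}  B4 = {c, d, j}  B5 = {b, h, j}  B6 = {c, d, g}  B7 = {c, f, i}  B8 = {c, e, g}
Tree: B1–B2, B1–B3, B2–B4, B2–B5, B4–B6, B1–B7, B6–B8
Each bag holds 3 vertices, so the decomposition has width 2, which upper-bounds the treewidth. For the lower bound, the 3 vertices {b, h, j} are pairwise adjacent, and any tree decomposition puts a clique entirely inside one bag — forcing width ≥ 2. Therefore the treewidth is 2.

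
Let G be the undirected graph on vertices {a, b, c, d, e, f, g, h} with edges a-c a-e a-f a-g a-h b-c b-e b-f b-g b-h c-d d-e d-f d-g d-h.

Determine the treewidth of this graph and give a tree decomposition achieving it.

Treewidth 3.
One such decomposition:
Bags: B1 = {a, b, d, e}  B2 = {a, b, c, d}  B3 = {a, b, d, g}  B4 = {a, b, d, h}  B5 = {a, b, d, f}
Tree: B1–B2, B2–B3, B3–B4, B4–B5

Each bag holds 4 vertices, so the decomposition has width 3, which upper-bounds the treewidth. For the lower bound: the 4 vertex sets {b,e}, {a,c}, {d}, {g} are disjoint, each induces a connected subgraph, and every pair is joined by at least one edge of G. Contracting each set to a single vertex therefore yields K_{4} as a minor, and since treewidth is minor-monotone, tw(G) ≥ tw(K_{4}) = 3. Hence tw(G) = 3 exactly.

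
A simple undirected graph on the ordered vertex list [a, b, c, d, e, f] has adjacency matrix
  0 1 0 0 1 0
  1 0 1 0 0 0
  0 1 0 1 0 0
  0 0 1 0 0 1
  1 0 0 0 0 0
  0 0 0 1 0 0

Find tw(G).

A width-1 tree decomposition is:
Bags: B1 = {d, f}  B2 = {c, d}  B3 = {b, c}  B4 = {a, b}  B5 = {a, e}
Tree: B1–B2, B2–B3, B3–B4, B4–B5
Each bag holds 2 vertices, so the decomposition has width 1, which upper-bounds the treewidth. Any graph with an edge has treewidth ≥ 1, and G has the edge f–d. Therefore the treewidth is 1.

1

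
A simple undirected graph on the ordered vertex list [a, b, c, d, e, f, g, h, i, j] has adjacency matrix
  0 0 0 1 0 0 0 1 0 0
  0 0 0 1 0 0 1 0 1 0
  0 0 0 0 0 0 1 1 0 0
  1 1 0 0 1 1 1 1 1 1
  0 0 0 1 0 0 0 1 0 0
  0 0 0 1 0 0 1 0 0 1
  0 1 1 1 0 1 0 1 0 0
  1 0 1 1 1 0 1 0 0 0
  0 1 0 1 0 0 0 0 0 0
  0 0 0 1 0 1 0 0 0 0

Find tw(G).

2

A width-2 tree decomposition is:
Bags: B1 = {d, g, h}  B2 = {d, e, h}  B3 = {a, d, h}  B4 = {b, d, g}  B5 = {b, d, i}  B6 = {d, f, g}  B7 = {c, g, h}  B8 = {d, f, j}
Tree: B1–B2, B1–B3, B1–B4, B4–B5, B4–B6, B1–B7, B6–B8
The largest bag has 3 vertices, giving width 2; this decomposition certifies tw(G) ≤ 2. Conversely, {d, g, h} is a clique of size 3, and the vertices of any clique must share a bag in every tree decomposition; so some bag has ≥ 3 vertices and tw(G) ≥ 2. Therefore the treewidth is 2.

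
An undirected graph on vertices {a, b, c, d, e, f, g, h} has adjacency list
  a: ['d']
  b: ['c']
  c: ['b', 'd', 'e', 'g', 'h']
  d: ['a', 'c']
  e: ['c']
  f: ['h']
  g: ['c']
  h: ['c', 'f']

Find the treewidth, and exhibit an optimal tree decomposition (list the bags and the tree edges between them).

Treewidth 1.
Bags: B1 = {c, h}  B2 = {b, c}  B3 = {c, d}  B4 = {f, h}  B5 = {c, e}  B6 = {c, g}  B7 = {a, d}
Tree: B1–B2, B1–B3, B1–B4, B1–B5, B5–B6, B3–B7

The largest bag has 2 vertices, giving width 1; this decomposition certifies tw(G) ≤ 1. Since G has at least one edge (e.g. h–c), it is not an edgeless graph, so tw(G) ≥ 1. The upper and lower bounds meet at 1, so that is the treewidth.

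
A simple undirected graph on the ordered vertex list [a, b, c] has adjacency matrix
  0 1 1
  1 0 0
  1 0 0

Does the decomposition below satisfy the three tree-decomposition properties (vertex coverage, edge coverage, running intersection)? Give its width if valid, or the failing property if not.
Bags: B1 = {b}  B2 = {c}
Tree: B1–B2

No — vertex a appears in no bag.

A tree decomposition must satisfy three properties: every vertex lies in some bag; for every edge, both endpoints lie together in some bag; and for every vertex, the bags containing it form a connected subtree. Here vertex a appears in no bag, so the decomposition is invalid.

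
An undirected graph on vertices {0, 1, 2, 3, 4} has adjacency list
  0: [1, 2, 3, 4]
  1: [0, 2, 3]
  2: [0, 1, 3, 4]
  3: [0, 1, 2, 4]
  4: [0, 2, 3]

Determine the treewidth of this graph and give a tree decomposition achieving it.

The largest bag has 4 vertices, giving width 3; this decomposition certifies tw(G) ≤ 3. Conversely, {0, 1, 2, 3} is a clique of size 4, and the vertices of any clique must share a bag in every tree decomposition; so some bag has ≥ 4 vertices and tw(G) ≥ 3. Therefore the treewidth is 3.

Treewidth 3.
Bags: B1 = {0, 1, 2, 3}  B2 = {0, 2, 3, 4}
Tree: B1–B2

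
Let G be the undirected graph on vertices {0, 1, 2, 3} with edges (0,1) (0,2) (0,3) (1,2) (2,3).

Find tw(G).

A width-2 tree decomposition is:
Bags: B1 = {0, 2, 3}  B2 = {0, 1, 2}
Tree: B1–B2
Each bag holds 3 vertices, so the decomposition has width 2, which upper-bounds the treewidth. On the other hand G contains the 3-clique {0, 1, 2}. A clique must lie in a single bag of any decomposition, so no decomposition can have width below 2. Combining the bounds, tw(G) = 2.

2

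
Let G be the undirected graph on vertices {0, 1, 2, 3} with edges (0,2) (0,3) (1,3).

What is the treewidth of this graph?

A width-1 tree decomposition is:
Bags: B1 = {1, 3}  B2 = {0, 3}  B3 = {0, 2}
Tree: B1–B2, B2–B3
The largest bag has 2 vertices, giving width 1; this decomposition certifies tw(G) ≤ 1. Any graph with an edge has treewidth ≥ 1, and G has the edge 1–3. Therefore the treewidth is 1.

1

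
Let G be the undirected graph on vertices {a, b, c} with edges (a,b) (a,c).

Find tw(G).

A width-1 tree decomposition is:
Bags: B1 = {a, b}  B2 = {a, c}
Tree: B1–B2
The largest bag has 2 vertices, giving width 1; this decomposition certifies tw(G) ≤ 1. Since G has at least one edge (e.g. b–a), it is not an edgeless graph, so tw(G) ≥ 1. The upper and lower bounds meet at 1, so that is the treewidth.

1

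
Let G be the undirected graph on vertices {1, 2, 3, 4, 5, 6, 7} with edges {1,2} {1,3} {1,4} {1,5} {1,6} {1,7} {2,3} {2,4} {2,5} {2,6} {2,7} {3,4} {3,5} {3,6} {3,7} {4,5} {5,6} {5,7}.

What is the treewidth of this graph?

4

A width-4 tree decomposition is:
Bags: B1 = {1, 2, 3, 4, 5}  B2 = {1, 2, 3, 5, 6}  B3 = {1, 2, 3, 5, 7}
Tree: B1–B2, B2–B3
The largest bag has 5 vertices, giving width 4; this decomposition certifies tw(G) ≤ 4. For the lower bound, the 5 vertices {1, 2, 3, 4, 5} are pairwise adjacent, and any tree decomposition puts a clique entirely inside one bag — forcing width ≥ 4. Therefore the treewidth is 4.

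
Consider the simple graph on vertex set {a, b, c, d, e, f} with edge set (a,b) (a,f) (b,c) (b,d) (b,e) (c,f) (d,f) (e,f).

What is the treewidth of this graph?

2

A width-2 tree decomposition is:
Bags: B1 = {b, c, f}  B2 = {b, d, f}  B3 = {a, b, f}  B4 = {b, e, f}
Tree: B1–B2, B2–B3, B3–B4
Each bag holds 3 vertices, so the decomposition has width 2, which upper-bounds the treewidth. For the lower bound, G contains the cycle c–f–d–b–c, so G is not a forest; only forests have treewidth ≤ 1, hence tw(G) ≥ 2. Therefore the treewidth is 2.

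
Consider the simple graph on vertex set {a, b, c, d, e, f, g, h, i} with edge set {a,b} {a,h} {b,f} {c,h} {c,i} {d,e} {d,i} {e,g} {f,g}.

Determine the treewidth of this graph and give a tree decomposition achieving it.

Treewidth 2.
One optimal decomposition is:
Bags: B1 = {c, h, i}  B2 = {a, h, i}  B3 = {a, b, i}  B4 = {b, f, i}  B5 = {f, g, i}  B6 = {e, g, i}  B7 = {d, e, i}
Tree: B1–B2, B2–B3, B3–B4, B4–B5, B5–B6, B6–B7

The largest bag has 3 vertices, giving width 2; this decomposition certifies tw(G) ≤ 2. For the lower bound, G contains the cycle i–c–h–a–b–f–g–e–d–i, so G is not a forest; only forests have treewidth ≤ 1, hence tw(G) ≥ 2. Combining the bounds, tw(G) = 2.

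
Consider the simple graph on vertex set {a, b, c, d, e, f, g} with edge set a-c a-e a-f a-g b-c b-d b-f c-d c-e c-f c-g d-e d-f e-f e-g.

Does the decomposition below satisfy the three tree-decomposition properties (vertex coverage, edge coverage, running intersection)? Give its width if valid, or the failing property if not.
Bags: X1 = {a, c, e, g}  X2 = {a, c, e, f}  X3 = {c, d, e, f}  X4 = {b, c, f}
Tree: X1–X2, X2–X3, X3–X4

A tree decomposition must satisfy three properties: every vertex lies in some bag; for every edge, both endpoints lie together in some bag; and for every vertex, the bags containing it form a connected subtree. Here edge (d,b) lies in no bag, so the decomposition is invalid.

No — edge (d,b) lies in no bag.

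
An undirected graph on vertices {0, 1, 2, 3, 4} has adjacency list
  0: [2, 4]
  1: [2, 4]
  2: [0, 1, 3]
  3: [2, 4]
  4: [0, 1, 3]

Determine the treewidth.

2

A width-2 tree decomposition is:
Bags: B1 = {2, 3, 4}  B2 = {0, 2, 4}  B3 = {1, 2, 4}
Tree: B1–B2, B2–B3
Every bag has size at most 3, so the width is 3 − 1 = 2 and tw(G) ≤ 2. Since 3–4–0–2–3 is a cycle in G, G is not acyclic. Forests are exactly the graphs of treewidth ≤ 1, so tw(G) ≥ 2. Hence tw(G) = 2 exactly.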